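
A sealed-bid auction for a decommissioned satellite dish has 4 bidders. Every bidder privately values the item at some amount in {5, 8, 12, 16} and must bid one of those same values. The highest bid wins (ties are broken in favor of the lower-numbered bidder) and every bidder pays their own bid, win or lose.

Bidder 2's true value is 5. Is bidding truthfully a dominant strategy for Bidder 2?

No

Consider the case where Bidder 1 bids 5, Bidder 3 bids 5 and Bidder 4 bids 5.
Truthful bid 5: loses but pays 5, utility -5.
Bid 8 instead: wins, pays 8, utility 5 - 8 = -3.
Since -3 > -5, bidding 8 is strictly better here, so truthful bidding is not dominant.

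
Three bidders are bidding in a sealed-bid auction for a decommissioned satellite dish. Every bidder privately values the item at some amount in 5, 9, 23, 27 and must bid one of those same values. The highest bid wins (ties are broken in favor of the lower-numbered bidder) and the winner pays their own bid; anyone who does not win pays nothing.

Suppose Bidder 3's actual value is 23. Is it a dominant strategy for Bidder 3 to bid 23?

No

Consider the case where Bidder 1 bids 5 and Bidder 2 bids 5.
Truthful bid 23: wins, pays 23, utility 23 - 23 = 0.
Bid 9 instead: wins, pays 9, utility 23 - 9 = 14.
Since 14 > 0, bidding 9 is strictly better here, so truthful bidding is not dominant.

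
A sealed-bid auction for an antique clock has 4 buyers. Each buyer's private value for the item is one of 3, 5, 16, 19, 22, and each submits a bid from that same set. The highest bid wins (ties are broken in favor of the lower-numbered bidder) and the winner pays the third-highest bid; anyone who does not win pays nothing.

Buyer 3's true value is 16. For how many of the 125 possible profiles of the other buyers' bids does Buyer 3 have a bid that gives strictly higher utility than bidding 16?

Others bid (3, 3, 19): truth gives 0; bid 19 gives 13 > 0. Violating.
Others bid (3, 3, 22): truth gives 0; bid 22 gives 13 > 0. Violating.
Others bid (3, 5, 19): truth gives 0; bid 19 gives 11 > 0. Violating.
Others bid (3, 5, 22): truth gives 0; bid 22 gives 11 > 0. Violating.
Others bid (3, 3, 3): truth gives 13; no alternative beats it.
Others bid (3, 3, 5): truth gives 13; no alternative beats it.
(Checking all 125 profiles: 24 have a profitable deviation, 101 do not.)

24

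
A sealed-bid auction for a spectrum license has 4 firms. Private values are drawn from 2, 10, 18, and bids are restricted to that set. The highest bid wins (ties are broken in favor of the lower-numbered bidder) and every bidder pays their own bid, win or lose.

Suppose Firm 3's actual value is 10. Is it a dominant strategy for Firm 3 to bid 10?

No

Consider the case where Firm 1 bids 2, Firm 2 bids 2 and Firm 4 bids 18.
Truthful bid 10: loses but pays 10, utility -10.
Bid 2 instead: loses but pays 2, utility -2.
Since -2 > -10, bidding 2 is strictly better here, so truthful bidding is not dominant.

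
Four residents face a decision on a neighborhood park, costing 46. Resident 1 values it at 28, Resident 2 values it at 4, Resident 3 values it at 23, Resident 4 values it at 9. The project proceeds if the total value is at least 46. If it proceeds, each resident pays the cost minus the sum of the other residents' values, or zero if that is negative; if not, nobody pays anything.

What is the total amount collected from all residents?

Total value 64 ≥ cost 46, so it is built.
Resident 1: others sum to 36; max(0, 46 - 36) = 10.
Resident 2: others sum to 60; max(0, 46 - 60) = 0.
Resident 3: others sum to 41; max(0, 46 - 41) = 5.
Resident 4: others sum to 55; max(0, 46 - 55) = 0.
Total collected = 10 + 0 + 5 + 0 = 15.

15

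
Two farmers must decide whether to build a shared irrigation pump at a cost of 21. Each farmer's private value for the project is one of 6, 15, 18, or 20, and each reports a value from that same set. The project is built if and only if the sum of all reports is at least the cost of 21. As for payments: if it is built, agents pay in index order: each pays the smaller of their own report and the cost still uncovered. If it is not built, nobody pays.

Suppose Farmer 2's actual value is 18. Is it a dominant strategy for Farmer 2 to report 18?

Yes

Check each profile of the others' reports and compare truth against every alternative report.
Others report (20): truth gives 17, best alternative gives 17.
Others report (18): truth gives 15, best alternative gives 15.
Others report (15): truth gives 12, best alternative gives 12.
Others report (6): truth gives 3, best alternative gives 3.
In every case the truthful report is at least as good as any alternative, so it is a dominant strategy.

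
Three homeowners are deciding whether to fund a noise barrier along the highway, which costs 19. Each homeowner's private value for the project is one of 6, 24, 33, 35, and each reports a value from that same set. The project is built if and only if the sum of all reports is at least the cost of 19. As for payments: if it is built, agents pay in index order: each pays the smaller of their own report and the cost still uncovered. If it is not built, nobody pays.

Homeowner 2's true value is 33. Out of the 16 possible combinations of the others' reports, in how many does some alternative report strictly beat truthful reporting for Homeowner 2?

Others report (6, 24): truth gives 20; report 6 gives 27 > 20. Violating.
Others report (6, 33): truth gives 20; report 6 gives 27 > 20. Violating.
Others report (6, 35): truth gives 20; report 6 gives 27 > 20. Violating.
Others report (6, 6): truth gives 20; no alternative beats it.
Others report (24, 6): truth gives 33; no alternative beats it.
(Checking all 16 profiles: 3 have a profitable deviation, 13 do not.)

3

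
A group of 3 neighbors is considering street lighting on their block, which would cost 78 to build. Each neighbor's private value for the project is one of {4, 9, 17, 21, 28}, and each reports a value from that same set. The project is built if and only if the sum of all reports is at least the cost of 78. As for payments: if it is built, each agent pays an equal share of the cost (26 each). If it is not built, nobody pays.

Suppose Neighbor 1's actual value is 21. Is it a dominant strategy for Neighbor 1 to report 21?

Check each profile of the others' reports and compare truth against every alternative report.
Others report (4, 4): truth gives 0, best alternative gives 0.
Others report (4, 9): truth gives 0, best alternative gives 0.
Others report (4, 17): truth gives 0, best alternative gives 0.
Others report (4, 21): truth gives 0, best alternative gives 0.
Others report (4, 28): truth gives 0, best alternative gives 0.
Others report (9, 4): truth gives 0, best alternative gives 0.
(Remaining 19 profiles checked similarly; truth is weakly best in each.)
In every case the truthful report is at least as good as any alternative, so it is a dominant strategy.

Yes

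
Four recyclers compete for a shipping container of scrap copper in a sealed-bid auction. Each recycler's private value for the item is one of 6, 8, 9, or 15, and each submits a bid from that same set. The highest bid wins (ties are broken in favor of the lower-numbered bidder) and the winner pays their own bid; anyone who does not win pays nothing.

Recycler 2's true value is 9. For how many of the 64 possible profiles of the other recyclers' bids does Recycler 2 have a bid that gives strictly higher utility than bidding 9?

Others bid (6, 6, 6): truth gives 0; bid 8 gives 1 > 0. Violating.
Others bid (6, 6, 8): truth gives 0; bid 8 gives 1 > 0. Violating.
Others bid (6, 8, 6): truth gives 0; bid 8 gives 1 > 0. Violating.
Others bid (6, 8, 8): truth gives 0; bid 8 gives 1 > 0. Violating.
Others bid (6, 6, 9): truth gives 0; no alternative beats it.
Others bid (6, 6, 15): truth gives 0; no alternative beats it.
(Checking all 64 profiles: 4 have a profitable deviation, 60 do not.)

4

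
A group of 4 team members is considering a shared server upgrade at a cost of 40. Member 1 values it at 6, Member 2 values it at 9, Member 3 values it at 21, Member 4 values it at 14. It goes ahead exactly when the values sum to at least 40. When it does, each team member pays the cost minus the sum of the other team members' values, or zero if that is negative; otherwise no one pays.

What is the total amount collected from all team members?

15

Total value 50 ≥ cost 40, so it is built.
Member 1: others sum to 44; max(0, 40 - 44) = 0.
Member 2: others sum to 41; max(0, 40 - 41) = 0.
Member 3: others sum to 29; max(0, 40 - 29) = 11.
Member 4: others sum to 36; max(0, 40 - 36) = 4.
Total collected = 0 + 0 + 11 + 4 = 15.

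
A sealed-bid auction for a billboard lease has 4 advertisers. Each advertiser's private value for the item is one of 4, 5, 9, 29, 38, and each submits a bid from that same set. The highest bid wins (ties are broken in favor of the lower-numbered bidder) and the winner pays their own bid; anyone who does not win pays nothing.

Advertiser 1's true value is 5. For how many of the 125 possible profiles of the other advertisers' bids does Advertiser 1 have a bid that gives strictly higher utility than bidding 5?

1

Others bid (4, 4, 4): truth gives 0; bid 4 gives 1 > 0. Violating.
Others bid (4, 4, 5): truth gives 0; no alternative beats it.
Others bid (4, 4, 9): truth gives 0; no alternative beats it.
(Checking all 125 profiles: 1 has a profitable deviation, 124 do not.)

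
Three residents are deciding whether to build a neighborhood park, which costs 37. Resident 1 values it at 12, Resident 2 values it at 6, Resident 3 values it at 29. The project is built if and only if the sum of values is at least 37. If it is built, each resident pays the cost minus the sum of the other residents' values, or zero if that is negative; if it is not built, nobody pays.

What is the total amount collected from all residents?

Total value 47 ≥ cost 37, so it is built.
Resident 1: others sum to 35; max(0, 37 - 35) = 2.
Resident 2: others sum to 41; max(0, 37 - 41) = 0.
Resident 3: others sum to 18; max(0, 37 - 18) = 19.
Total collected = 2 + 0 + 19 = 21.

21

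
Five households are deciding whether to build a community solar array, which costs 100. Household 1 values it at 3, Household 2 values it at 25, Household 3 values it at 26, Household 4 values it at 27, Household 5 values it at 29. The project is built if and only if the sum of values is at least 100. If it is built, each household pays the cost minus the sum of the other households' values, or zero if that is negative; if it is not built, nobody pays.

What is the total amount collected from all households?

Total value 110 ≥ cost 100, so it is built.
Household 1: others sum to 107; max(0, 100 - 107) = 0.
Household 2: others sum to 85; max(0, 100 - 85) = 15.
Household 3: others sum to 84; max(0, 100 - 84) = 16.
Household 4: others sum to 83; max(0, 100 - 83) = 17.
Household 5: others sum to 81; max(0, 100 - 81) = 19.
Total collected = 0 + 15 + 16 + 17 + 19 = 67.

67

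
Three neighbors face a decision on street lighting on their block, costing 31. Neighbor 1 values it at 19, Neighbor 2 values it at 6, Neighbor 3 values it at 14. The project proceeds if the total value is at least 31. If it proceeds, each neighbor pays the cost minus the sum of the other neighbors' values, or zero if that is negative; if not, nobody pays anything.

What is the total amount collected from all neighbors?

17

Total value 39 ≥ cost 31, so it is built.
Neighbor 1: others sum to 20; max(0, 31 - 20) = 11.
Neighbor 2: others sum to 33; max(0, 31 - 33) = 0.
Neighbor 3: others sum to 25; max(0, 31 - 25) = 6.
Total collected = 11 + 0 + 6 = 17.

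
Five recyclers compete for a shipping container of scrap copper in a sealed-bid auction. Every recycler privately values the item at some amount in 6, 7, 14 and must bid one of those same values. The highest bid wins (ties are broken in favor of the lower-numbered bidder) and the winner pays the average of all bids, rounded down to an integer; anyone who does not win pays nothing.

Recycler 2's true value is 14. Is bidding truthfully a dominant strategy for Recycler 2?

Consider the case where Recycler 1 bids 6, Recycler 3 bids 6, Recycler 4 bids 6 and Recycler 5 bids 6.
Truthful bid 14: wins, pays 7, utility 14 - 7 = 7.
Bid 7 instead: wins, pays 6, utility 14 - 6 = 8.
Since 8 > 7, bidding 7 is strictly better here, so truthful bidding is not dominant.

No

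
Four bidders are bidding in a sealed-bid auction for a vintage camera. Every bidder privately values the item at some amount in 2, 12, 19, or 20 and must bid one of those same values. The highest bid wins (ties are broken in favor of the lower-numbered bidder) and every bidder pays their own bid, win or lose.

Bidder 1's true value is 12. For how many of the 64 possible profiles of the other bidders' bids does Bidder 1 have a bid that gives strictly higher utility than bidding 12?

Others bid (2, 2, 2): truth gives 0; bid 2 gives 10 > 0. Violating.
Others bid (2, 2, 19): truth gives -12; bid 2 gives -2 > -12. Violating.
Others bid (2, 2, 20): truth gives -12; bid 2 gives -2 > -12. Violating.
Others bid (2, 12, 19): truth gives -12; bid 2 gives -2 > -12. Violating.
Others bid (2, 2, 12): truth gives 0; no alternative beats it.
Others bid (2, 12, 2): truth gives 0; no alternative beats it.
(Checking all 64 profiles: 57 have a profitable deviation, 7 do not.)

57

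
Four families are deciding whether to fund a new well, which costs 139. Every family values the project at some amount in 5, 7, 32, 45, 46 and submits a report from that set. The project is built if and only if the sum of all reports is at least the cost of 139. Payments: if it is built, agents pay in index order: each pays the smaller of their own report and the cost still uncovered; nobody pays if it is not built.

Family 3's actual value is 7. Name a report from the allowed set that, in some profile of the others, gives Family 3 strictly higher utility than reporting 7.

5

Suppose Family 1 reports 45, Family 2 reports 45 and Family 4 reports 45.
Report 7: project built, pays 7, utility 7 - 7 = 0.
Report 5: project built, pays 5, utility 7 - 5 = 2.
So reporting 5 beats truth here (2 > 0).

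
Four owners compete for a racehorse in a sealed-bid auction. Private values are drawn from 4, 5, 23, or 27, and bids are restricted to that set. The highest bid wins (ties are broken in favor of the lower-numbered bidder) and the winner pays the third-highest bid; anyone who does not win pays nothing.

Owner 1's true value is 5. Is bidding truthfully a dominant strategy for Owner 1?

No

Consider the case where Owner 2 bids 4, Owner 3 bids 4 and Owner 4 bids 23.
Truthful bid 5: loses, pays 0, utility 0.
Bid 23 instead: wins, pays 4, utility 5 - 4 = 1.
Since 1 > 0, bidding 23 is strictly better here, so truthful bidding is not dominant.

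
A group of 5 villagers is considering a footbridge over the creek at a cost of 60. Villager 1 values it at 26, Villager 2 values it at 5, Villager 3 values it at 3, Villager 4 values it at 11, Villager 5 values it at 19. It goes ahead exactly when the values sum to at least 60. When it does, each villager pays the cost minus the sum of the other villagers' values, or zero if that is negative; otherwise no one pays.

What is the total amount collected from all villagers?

45

Total value 64 ≥ cost 60, so it is built.
Villager 1: others sum to 38; max(0, 60 - 38) = 22.
Villager 2: others sum to 59; max(0, 60 - 59) = 1.
Villager 3: others sum to 61; max(0, 60 - 61) = 0.
Villager 4: others sum to 53; max(0, 60 - 53) = 7.
Villager 5: others sum to 45; max(0, 60 - 45) = 15.
Total collected = 22 + 1 + 0 + 7 + 15 = 45.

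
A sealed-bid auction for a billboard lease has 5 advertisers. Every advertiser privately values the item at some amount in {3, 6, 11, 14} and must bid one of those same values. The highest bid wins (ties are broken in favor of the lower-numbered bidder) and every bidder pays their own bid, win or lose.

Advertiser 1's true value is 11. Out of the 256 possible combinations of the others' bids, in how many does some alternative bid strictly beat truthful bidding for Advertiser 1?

Others bid (3, 3, 3, 3): truth gives 0; bid 3 gives 8 > 0. Violating.
Others bid (3, 3, 3, 6): truth gives 0; bid 6 gives 5 > 0. Violating.
Others bid (3, 3, 3, 14): truth gives -11; bid 3 gives -3 > -11. Violating.
Others bid (3, 3, 6, 3): truth gives 0; bid 6 gives 5 > 0. Violating.
Others bid (3, 3, 3, 11): truth gives 0; no alternative beats it.
Others bid (3, 3, 6, 11): truth gives 0; no alternative beats it.
(Checking all 256 profiles: 191 have a profitable deviation, 65 do not.)

191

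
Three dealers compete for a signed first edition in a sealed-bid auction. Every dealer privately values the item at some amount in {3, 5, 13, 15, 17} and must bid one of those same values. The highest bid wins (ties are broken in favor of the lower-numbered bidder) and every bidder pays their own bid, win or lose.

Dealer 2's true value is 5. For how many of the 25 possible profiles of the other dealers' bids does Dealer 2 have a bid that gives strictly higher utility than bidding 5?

Others bid (3, 13): truth gives -5; bid 3 gives -3 > -5. Violating.
Others bid (3, 15): truth gives -5; bid 3 gives -3 > -5. Violating.
Others bid (3, 17): truth gives -5; bid 3 gives -3 > -5. Violating.
Others bid (5, 3): truth gives -5; bid 3 gives -3 > -5. Violating.
Others bid (3, 3): truth gives 0; no alternative beats it.
Others bid (3, 5): truth gives 0; no alternative beats it.
(Checking all 25 profiles: 23 have a profitable deviation, 2 do not.)

23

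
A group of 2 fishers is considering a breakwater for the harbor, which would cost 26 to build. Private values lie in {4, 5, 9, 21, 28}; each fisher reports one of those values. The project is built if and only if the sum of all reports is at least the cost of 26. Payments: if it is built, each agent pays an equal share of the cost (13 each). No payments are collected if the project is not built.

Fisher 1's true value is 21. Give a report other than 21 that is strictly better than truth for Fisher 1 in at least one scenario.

Suppose Fisher 2 reports 4.
Report 21: project not built, utility 0.
Report 28: project built, pays 13, utility 21 - 13 = 8.
So reporting 28 beats truth here (8 > 0).

28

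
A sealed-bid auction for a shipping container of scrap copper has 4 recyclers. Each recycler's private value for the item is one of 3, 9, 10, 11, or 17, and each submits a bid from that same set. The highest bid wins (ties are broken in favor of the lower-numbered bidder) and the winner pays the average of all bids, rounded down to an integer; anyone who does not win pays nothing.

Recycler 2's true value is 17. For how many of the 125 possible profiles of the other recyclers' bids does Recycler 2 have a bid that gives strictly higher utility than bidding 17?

Others bid (3, 3, 3): truth gives 11; bid 9 gives 13 > 11. Violating.
Others bid (3, 3, 9): truth gives 9; bid 9 gives 11 > 9. Violating.
Others bid (3, 3, 10): truth gives 9; bid 10 gives 11 > 9. Violating.
Others bid (3, 3, 11): truth gives 9; bid 11 gives 10 > 9. Violating.
Others bid (3, 3, 17): truth gives 7; no alternative beats it.
Others bid (3, 9, 17): truth gives 6; no alternative beats it.
(Checking all 125 profiles: 48 have a profitable deviation, 77 do not.)

48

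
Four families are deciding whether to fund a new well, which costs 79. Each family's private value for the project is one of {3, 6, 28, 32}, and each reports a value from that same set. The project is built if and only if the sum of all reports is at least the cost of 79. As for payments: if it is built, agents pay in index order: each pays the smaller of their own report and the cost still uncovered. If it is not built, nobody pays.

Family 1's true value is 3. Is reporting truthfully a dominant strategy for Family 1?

Yes

Check each profile of the others' reports and compare truth against every alternative report.
Others report (28, 28, 28): truth gives 0, best alternative gives -3.
Others report (28, 28, 32): truth gives 0, best alternative gives -3.
Others report (28, 32, 28): truth gives 0, best alternative gives -3.
Others report (28, 32, 32): truth gives 0, best alternative gives -3.
Others report (32, 28, 28): truth gives 0, best alternative gives -3.
Others report (32, 28, 32): truth gives 0, best alternative gives -3.
(Remaining 58 profiles checked similarly; truth is weakly best in each.)
In every case the truthful report is at least as good as any alternative, so it is a dominant strategy.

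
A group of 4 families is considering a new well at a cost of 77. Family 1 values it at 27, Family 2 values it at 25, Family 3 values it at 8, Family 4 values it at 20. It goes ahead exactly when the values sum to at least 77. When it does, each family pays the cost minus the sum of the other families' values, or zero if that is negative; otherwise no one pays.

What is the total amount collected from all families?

Total value 80 ≥ cost 77, so it is built.
Family 1: others sum to 53; max(0, 77 - 53) = 24.
Family 2: others sum to 55; max(0, 77 - 55) = 22.
Family 3: others sum to 72; max(0, 77 - 72) = 5.
Family 4: others sum to 60; max(0, 77 - 60) = 17.
Total collected = 24 + 22 + 5 + 17 = 68.

68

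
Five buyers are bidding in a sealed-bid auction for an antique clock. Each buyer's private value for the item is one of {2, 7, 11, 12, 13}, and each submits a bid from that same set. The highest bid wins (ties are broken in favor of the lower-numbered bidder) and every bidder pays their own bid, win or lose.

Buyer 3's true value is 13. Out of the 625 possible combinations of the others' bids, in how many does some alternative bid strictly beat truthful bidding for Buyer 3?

Others bid (2, 2, 2, 2): truth gives 0; bid 7 gives 6 > 0. Violating.
Others bid (2, 2, 2, 7): truth gives 0; bid 7 gives 6 > 0. Violating.
Others bid (2, 2, 2, 11): truth gives 0; bid 11 gives 2 > 0. Violating.
Others bid (2, 2, 2, 12): truth gives 0; bid 12 gives 1 > 0. Violating.
Others bid (2, 2, 2, 13): truth gives 0; no alternative beats it.
Others bid (2, 2, 7, 13): truth gives 0; no alternative beats it.
(Checking all 625 profiles: 369 have a profitable deviation, 256 do not.)

369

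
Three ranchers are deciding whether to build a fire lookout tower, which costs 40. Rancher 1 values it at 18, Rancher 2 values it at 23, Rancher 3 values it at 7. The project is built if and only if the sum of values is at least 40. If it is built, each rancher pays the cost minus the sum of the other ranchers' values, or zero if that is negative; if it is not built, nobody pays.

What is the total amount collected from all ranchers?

25

Total value 48 ≥ cost 40, so it is built.
Rancher 1: others sum to 30; max(0, 40 - 30) = 10.
Rancher 2: others sum to 25; max(0, 40 - 25) = 15.
Rancher 3: others sum to 41; max(0, 40 - 41) = 0.
Total collected = 10 + 15 + 0 = 25.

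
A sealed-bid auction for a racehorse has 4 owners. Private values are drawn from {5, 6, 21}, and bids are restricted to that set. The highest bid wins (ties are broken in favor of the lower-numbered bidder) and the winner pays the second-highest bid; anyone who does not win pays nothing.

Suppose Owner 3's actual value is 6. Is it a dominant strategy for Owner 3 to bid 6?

Check each profile of the others' bids and compare truth against every alternative bid.
Others bid (5, 5, 5): truth gives 1, best alternative gives 1.
Others bid (5, 5, 6): truth gives 0, best alternative gives 0.
Others bid (5, 5, 21): truth gives 0, best alternative gives 0.
Others bid (5, 6, 5): truth gives 0, best alternative gives 0.
Others bid (5, 6, 6): truth gives 0, best alternative gives 0.
Others bid (5, 6, 21): truth gives 0, best alternative gives 0.
(Remaining 21 profiles checked similarly; truth is weakly best in each.)
In every case the truthful bid is at least as good as any alternative, so it is a dominant strategy.

Yes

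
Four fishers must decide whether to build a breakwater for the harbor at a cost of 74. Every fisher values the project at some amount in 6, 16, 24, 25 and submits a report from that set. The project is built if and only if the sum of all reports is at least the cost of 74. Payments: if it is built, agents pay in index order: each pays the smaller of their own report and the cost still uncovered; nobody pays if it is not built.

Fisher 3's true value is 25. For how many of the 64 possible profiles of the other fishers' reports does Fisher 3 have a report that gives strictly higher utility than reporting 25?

37

Others report (6, 24, 24): truth gives 0; report 24 gives 1 > 0. Violating.
Others report (6, 24, 25): truth gives 0; report 24 gives 1 > 0. Violating.
Others report (6, 25, 24): truth gives 0; report 24 gives 1 > 0. Violating.
Others report (6, 25, 25): truth gives 0; report 24 gives 1 > 0. Violating.
Others report (6, 6, 6): truth gives 0; no alternative beats it.
Others report (6, 6, 16): truth gives 0; no alternative beats it.
(Checking all 64 profiles: 37 have a profitable deviation, 27 do not.)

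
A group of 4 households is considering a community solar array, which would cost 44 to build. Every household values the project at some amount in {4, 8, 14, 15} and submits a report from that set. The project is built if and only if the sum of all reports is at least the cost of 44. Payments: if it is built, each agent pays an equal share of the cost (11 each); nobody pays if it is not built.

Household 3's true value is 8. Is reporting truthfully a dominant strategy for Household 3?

Consider the case where Household 1 reports 8, Household 2 reports 14 and Household 4 reports 14.
Truthful report 8: project built, pays 11, utility 8 - 11 = -3.
Report 4 instead: project not built, utility 0.
Since 0 > -3, reporting 4 is strictly better here, so truthful reporting is not dominant.

No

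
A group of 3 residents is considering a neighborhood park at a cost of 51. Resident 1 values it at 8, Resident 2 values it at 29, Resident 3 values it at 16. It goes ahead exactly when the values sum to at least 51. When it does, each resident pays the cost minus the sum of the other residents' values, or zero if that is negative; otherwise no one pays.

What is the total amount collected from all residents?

47

Total value 53 ≥ cost 51, so it is built.
Resident 1: others sum to 45; max(0, 51 - 45) = 6.
Resident 2: others sum to 24; max(0, 51 - 24) = 27.
Resident 3: others sum to 37; max(0, 51 - 37) = 14.
Total collected = 6 + 27 + 14 = 47.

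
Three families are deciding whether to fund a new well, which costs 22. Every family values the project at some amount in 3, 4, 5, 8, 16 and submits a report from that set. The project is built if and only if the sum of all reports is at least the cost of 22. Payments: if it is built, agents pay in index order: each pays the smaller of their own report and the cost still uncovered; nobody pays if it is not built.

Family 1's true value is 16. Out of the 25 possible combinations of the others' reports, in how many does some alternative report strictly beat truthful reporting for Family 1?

Others report (3, 16): truth gives 0; report 3 gives 13 > 0. Violating.
Others report (4, 16): truth gives 0; report 3 gives 13 > 0. Violating.
Others report (5, 16): truth gives 0; report 3 gives 13 > 0. Violating.
Others report (8, 8): truth gives 0; report 8 gives 8 > 0. Violating.
Others report (3, 3): truth gives 0; no alternative beats it.
Others report (3, 4): truth gives 0; no alternative beats it.
(Checking all 25 profiles: 10 have a profitable deviation, 15 do not.)

10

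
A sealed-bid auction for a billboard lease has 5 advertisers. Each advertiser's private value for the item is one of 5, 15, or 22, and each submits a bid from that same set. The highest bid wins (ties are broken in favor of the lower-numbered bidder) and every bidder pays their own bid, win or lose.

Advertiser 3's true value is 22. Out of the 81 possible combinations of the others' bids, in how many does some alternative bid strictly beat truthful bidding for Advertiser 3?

49

Others bid (5, 5, 5, 5): truth gives 0; bid 15 gives 7 > 0. Violating.
Others bid (5, 5, 5, 15): truth gives 0; bid 15 gives 7 > 0. Violating.
Others bid (5, 5, 15, 5): truth gives 0; bid 15 gives 7 > 0. Violating.
Others bid (5, 5, 15, 15): truth gives 0; bid 15 gives 7 > 0. Violating.
Others bid (5, 5, 5, 22): truth gives 0; no alternative beats it.
Others bid (5, 5, 15, 22): truth gives 0; no alternative beats it.
(Checking all 81 profiles: 49 have a profitable deviation, 32 do not.)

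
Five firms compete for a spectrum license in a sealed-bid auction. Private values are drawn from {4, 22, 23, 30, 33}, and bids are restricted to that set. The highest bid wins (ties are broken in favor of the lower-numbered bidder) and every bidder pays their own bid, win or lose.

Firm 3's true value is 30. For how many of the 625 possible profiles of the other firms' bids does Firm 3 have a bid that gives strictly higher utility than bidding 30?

Others bid (4, 4, 4, 4): truth gives 0; bid 22 gives 8 > 0. Violating.
Others bid (4, 4, 4, 22): truth gives 0; bid 22 gives 8 > 0. Violating.
Others bid (4, 4, 4, 23): truth gives 0; bid 23 gives 7 > 0. Violating.
Others bid (4, 4, 4, 33): truth gives -30; bid 33 gives -3 > -30. Violating.
Others bid (4, 4, 4, 30): truth gives 0; no alternative beats it.
Others bid (4, 4, 22, 30): truth gives 0; no alternative beats it.
(Checking all 625 profiles: 517 have a profitable deviation, 108 do not.)

517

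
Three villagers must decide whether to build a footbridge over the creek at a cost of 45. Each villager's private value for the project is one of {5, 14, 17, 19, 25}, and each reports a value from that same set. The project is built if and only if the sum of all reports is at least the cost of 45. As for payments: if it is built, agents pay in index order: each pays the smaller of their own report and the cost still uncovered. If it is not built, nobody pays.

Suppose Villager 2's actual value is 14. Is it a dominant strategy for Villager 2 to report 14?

No

Consider the case where Villager 1 reports 17 and Villager 3 reports 25.
Truthful report 14: project built, pays 14, utility 14 - 14 = 0.
Report 5 instead: project built, pays 5, utility 14 - 5 = 9.
Since 9 > 0, reporting 5 is strictly better here, so truthful reporting is not dominant.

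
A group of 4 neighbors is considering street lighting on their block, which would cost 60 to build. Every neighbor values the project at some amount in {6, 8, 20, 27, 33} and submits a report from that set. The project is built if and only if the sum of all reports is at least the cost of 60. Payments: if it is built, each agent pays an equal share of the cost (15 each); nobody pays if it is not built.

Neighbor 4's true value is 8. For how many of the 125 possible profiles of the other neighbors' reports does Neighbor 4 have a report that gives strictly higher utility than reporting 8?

6

Others report (6, 20, 27): truth gives -7; report 6 gives 0 > -7. Violating.
Others report (6, 27, 20): truth gives -7; report 6 gives 0 > -7. Violating.
Others report (20, 6, 27): truth gives -7; report 6 gives 0 > -7. Violating.
Others report (20, 27, 6): truth gives -7; report 6 gives 0 > -7. Violating.
Others report (6, 6, 6): truth gives 0; no alternative beats it.
Others report (6, 6, 8): truth gives 0; no alternative beats it.
(Checking all 125 profiles: 6 have a profitable deviation, 119 do not.)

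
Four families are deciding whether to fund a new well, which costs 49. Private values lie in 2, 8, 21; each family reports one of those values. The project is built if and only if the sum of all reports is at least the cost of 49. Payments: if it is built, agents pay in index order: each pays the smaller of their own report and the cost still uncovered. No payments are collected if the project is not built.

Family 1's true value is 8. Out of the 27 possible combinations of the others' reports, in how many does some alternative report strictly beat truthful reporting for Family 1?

4

Others report (8, 21, 21): truth gives 0; report 2 gives 6 > 0. Violating.
Others report (21, 8, 21): truth gives 0; report 2 gives 6 > 0. Violating.
Others report (21, 21, 8): truth gives 0; report 2 gives 6 > 0. Violating.
Others report (21, 21, 21): truth gives 0; report 2 gives 6 > 0. Violating.
Others report (2, 2, 2): truth gives 0; no alternative beats it.
Others report (2, 2, 8): truth gives 0; no alternative beats it.
(Checking all 27 profiles: 4 have a profitable deviation, 23 do not.)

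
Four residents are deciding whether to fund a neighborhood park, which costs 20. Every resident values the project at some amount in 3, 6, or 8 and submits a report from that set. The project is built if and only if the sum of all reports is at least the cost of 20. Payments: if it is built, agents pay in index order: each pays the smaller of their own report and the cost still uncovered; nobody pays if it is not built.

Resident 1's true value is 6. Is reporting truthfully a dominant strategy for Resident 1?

No

Consider the case where Resident 2 reports 3, Resident 3 reports 6 and Resident 4 reports 8.
Truthful report 6: project built, pays 6, utility 6 - 6 = 0.
Report 3 instead: project built, pays 3, utility 6 - 3 = 3.
Since 3 > 0, reporting 3 is strictly better here, so truthful reporting is not dominant.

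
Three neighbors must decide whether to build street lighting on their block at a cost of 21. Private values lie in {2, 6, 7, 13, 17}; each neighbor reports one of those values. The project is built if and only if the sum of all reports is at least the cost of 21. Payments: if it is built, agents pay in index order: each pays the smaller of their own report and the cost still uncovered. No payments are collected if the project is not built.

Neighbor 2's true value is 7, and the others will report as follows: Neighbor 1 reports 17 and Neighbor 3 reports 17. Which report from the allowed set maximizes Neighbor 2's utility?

Report 2: project built, pays 2, utility 7 - 2 = 5.
Report 6: project built, pays 4, utility 7 - 4 = 3.
Report 7: project built, pays 4, utility 7 - 4 = 3.
Report 13: project built, pays 4, utility 7 - 4 = 3.
Report 17: project built, pays 4, utility 7 - 4 = 3.
The best choice is 2 with utility 5.

2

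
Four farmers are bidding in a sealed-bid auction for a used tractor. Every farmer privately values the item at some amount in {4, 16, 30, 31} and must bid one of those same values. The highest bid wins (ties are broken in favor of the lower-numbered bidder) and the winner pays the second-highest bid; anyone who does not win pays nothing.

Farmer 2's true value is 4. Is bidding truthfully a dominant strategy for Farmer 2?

Check each profile of the others' bids and compare truth against every alternative bid.
Others bid (4, 4, 16): truth gives 0, best alternative gives -12.
Others bid (4, 16, 4): truth gives 0, best alternative gives -12.
Others bid (4, 16, 16): truth gives 0, best alternative gives -12.
Others bid (4, 4, 4): truth gives 0, best alternative gives 0.
Others bid (4, 4, 30): truth gives 0, best alternative gives 0.
Others bid (4, 4, 31): truth gives 0, best alternative gives 0.
(Remaining 58 profiles checked similarly; truth is weakly best in each.)
In every case the truthful bid is at least as good as any alternative, so it is a dominant strategy.

Yes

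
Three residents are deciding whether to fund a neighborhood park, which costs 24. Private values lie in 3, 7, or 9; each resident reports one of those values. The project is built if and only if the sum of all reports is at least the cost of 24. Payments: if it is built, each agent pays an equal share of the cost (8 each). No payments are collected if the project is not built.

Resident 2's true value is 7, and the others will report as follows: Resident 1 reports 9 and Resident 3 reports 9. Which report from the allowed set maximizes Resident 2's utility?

Report 3: project not built, utility 0.
Report 7: project built, pays 8, utility 7 - 8 = -1.
Report 9: project built, pays 8, utility 7 - 8 = -1.
The best choice is 3 with utility 0.

3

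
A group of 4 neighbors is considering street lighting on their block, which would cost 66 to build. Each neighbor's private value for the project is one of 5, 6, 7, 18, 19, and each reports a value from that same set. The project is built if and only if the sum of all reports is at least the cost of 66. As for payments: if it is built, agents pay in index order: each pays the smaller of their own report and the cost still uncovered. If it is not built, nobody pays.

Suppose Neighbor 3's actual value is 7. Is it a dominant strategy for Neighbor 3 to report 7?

Yes

Check each profile of the others' reports and compare truth against every alternative report.
Others report (5, 5, 5): truth gives 0, best alternative gives 0.
Others report (5, 5, 6): truth gives 0, best alternative gives 0.
Others report (5, 5, 7): truth gives 0, best alternative gives 0.
Others report (5, 5, 18): truth gives 0, best alternative gives 0.
Others report (5, 5, 19): truth gives 0, best alternative gives 0.
Others report (5, 6, 5): truth gives 0, best alternative gives 0.
(Remaining 119 profiles checked similarly; truth is weakly best in each.)
In every case the truthful report is at least as good as any alternative, so it is a dominant strategy.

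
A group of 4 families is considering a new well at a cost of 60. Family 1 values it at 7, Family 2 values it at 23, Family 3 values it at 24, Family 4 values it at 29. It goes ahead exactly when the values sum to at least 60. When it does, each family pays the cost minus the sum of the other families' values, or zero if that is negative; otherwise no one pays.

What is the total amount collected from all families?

7

Total value 83 ≥ cost 60, so it is built.
Family 1: others sum to 76; max(0, 60 - 76) = 0.
Family 2: others sum to 60; max(0, 60 - 60) = 0.
Family 3: others sum to 59; max(0, 60 - 59) = 1.
Family 4: others sum to 54; max(0, 60 - 54) = 6.
Total collected = 0 + 0 + 1 + 6 = 7.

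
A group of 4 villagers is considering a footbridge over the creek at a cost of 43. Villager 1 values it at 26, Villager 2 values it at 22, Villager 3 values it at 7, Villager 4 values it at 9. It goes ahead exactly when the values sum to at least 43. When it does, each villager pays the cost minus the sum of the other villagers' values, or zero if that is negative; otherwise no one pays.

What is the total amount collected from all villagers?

6

Total value 64 ≥ cost 43, so it is built.
Villager 1: others sum to 38; max(0, 43 - 38) = 5.
Villager 2: others sum to 42; max(0, 43 - 42) = 1.
Villager 3: others sum to 57; max(0, 43 - 57) = 0.
Villager 4: others sum to 55; max(0, 43 - 55) = 0.
Total collected = 5 + 1 + 0 + 0 = 6.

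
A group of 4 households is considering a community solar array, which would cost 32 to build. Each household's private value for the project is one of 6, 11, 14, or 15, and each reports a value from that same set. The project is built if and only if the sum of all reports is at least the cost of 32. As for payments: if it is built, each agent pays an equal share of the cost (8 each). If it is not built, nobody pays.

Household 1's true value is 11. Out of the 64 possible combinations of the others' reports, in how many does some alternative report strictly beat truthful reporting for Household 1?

1

Others report (6, 6, 6): truth gives 0; report 14 gives 3 > 0. Violating.
Others report (6, 6, 11): truth gives 3; no alternative beats it.
Others report (6, 6, 14): truth gives 3; no alternative beats it.
(Checking all 64 profiles: 1 has a profitable deviation, 63 do not.)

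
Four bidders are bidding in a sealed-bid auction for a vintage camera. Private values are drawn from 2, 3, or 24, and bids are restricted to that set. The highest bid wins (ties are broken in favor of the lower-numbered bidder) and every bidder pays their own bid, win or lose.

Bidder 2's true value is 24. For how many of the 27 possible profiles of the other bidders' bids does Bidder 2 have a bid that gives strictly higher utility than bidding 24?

13

Others bid (2, 2, 2): truth gives 0; bid 3 gives 21 > 0. Violating.
Others bid (2, 2, 3): truth gives 0; bid 3 gives 21 > 0. Violating.
Others bid (2, 3, 2): truth gives 0; bid 3 gives 21 > 0. Violating.
Others bid (2, 3, 3): truth gives 0; bid 3 gives 21 > 0. Violating.
Others bid (2, 2, 24): truth gives 0; no alternative beats it.
Others bid (2, 3, 24): truth gives 0; no alternative beats it.
(Checking all 27 profiles: 13 have a profitable deviation, 14 do not.)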